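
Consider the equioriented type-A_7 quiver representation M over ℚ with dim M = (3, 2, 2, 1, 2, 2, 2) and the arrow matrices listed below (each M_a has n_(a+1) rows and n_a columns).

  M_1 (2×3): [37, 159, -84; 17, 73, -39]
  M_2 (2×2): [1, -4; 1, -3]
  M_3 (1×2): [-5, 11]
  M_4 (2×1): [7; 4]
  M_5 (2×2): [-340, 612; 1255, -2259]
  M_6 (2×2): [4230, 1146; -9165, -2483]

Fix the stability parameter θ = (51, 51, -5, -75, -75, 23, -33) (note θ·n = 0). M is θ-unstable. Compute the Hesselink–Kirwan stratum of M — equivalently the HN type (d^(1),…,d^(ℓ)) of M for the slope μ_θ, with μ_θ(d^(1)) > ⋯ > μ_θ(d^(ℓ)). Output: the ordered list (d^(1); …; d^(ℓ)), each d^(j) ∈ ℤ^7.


Barcode: M ≅ I[1,1], I[1,3], I[1,7], I[5,5], I[6,6], I[7,7]. HN layers by μ_θ (7 steps, strictly decreasing):
  μ^(1)=51; μ^(2)=97/3; μ^(3)=23; μ^(4)=-5; μ^(5)=-53/5; μ^(6)=-33; μ^(7)=-75

((1, 0, 0, 0, 0, 0, 0); (1, 1, 1, 0, 0, 0, 0); (0, 0, 0, 0, 0, 1, 0); (0, 0, 0, 0, 0, 1, 1); (1, 1, 1, 1, 1, 0, 0); (0, 0, 0, 0, 0, 0, 1); (0, 0, 0, 0, 1, 0, 0))


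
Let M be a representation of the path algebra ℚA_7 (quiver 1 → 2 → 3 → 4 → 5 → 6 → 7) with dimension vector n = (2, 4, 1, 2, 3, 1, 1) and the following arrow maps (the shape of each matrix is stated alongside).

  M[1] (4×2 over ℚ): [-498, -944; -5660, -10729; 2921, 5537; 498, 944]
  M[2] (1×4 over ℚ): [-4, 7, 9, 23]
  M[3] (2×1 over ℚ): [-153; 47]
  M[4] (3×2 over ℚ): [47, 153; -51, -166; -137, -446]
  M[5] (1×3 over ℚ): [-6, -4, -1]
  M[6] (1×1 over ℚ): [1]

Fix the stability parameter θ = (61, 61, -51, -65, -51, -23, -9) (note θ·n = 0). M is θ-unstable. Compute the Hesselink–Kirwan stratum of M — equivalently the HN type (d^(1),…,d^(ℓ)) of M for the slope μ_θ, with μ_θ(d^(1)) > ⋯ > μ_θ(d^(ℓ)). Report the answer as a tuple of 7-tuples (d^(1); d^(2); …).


Barcode: M ≅ I[1,2], I[1,7], I[2,2]^2, I[4,5], I[5,5]. HN layers by μ_θ (5 steps, strictly decreasing):
  μ^(1)=61; μ^(2)=-9; μ^(3)=-34/3; μ^(4)=-51; μ^(5)=-65

((1, 3, 0, 0, 0, 0, 0); (0, 0, 0, 0, 0, 0, 1); (1, 1, 1, 1, 1, 1, 0); (0, 0, 0, 0, 2, 0, 0); (0, 0, 0, 1, 0, 0, 0))


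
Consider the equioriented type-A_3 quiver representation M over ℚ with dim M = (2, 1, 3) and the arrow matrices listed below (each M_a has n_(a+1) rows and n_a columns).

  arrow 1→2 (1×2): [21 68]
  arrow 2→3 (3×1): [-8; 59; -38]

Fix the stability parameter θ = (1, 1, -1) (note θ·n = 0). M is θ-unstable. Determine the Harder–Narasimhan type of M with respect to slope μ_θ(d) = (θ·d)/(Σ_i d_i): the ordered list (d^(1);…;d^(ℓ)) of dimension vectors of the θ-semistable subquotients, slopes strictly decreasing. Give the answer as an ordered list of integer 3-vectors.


Via rank(M_{q-1}∘⋯∘M_p): M ≅ I[1,1], I[1,3], I[3,3]^2.
μ_θ-semistable layers: μ^(1)=1; μ^(2)=1/3; μ^(3)=-1

((1, 0, 0); (1, 1, 1); (0, 0, 2))


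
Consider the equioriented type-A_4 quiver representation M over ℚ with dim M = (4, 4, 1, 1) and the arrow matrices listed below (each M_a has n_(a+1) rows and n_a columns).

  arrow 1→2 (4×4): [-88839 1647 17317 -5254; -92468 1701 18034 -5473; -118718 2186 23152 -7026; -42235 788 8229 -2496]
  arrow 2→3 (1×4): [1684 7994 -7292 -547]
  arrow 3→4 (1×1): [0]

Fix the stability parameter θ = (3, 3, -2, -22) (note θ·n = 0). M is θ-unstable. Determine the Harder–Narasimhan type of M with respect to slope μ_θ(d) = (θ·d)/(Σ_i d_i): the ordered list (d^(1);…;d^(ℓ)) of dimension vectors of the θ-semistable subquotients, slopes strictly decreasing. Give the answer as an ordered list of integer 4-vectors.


Barcode: M ≅ I[1,2]^3, I[1,3], I[4,4]. HN layers by μ_θ (3 steps, strictly decreasing):
  μ^(1)=3; μ^(2)=4/3; μ^(3)=-22

((3, 3, 0, 0); (1, 1, 1, 0); (0, 0, 0, 1))


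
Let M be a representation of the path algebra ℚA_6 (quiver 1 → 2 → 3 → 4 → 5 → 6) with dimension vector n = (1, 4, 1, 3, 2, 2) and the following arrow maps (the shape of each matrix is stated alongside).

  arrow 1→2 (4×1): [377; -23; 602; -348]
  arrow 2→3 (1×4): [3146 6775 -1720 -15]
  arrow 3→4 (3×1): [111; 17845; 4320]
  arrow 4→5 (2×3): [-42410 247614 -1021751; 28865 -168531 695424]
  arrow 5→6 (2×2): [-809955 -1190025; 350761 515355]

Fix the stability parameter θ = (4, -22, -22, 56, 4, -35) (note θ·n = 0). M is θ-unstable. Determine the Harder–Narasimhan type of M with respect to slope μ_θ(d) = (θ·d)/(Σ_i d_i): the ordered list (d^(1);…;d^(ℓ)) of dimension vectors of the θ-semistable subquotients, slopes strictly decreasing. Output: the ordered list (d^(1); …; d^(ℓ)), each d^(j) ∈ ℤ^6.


Via rank(M_{q-1}∘⋯∘M_p): M ≅ I[1,4], I[2,2]^3, I[4,5], I[4,6], I[6,6].
μ_θ-semistable layers: μ^(1)=56; μ^(2)=30; μ^(3)=25/3; μ^(4)=-40/3; μ^(5)=-22; μ^(6)=-35

((0, 0, 0, 1, 0, 0); (0, 0, 0, 1, 1, 0); (0, 0, 0, 1, 1, 1); (1, 1, 1, 0, 0, 0); (0, 3, 0, 0, 0, 0); (0, 0, 0, 0, 0, 1))


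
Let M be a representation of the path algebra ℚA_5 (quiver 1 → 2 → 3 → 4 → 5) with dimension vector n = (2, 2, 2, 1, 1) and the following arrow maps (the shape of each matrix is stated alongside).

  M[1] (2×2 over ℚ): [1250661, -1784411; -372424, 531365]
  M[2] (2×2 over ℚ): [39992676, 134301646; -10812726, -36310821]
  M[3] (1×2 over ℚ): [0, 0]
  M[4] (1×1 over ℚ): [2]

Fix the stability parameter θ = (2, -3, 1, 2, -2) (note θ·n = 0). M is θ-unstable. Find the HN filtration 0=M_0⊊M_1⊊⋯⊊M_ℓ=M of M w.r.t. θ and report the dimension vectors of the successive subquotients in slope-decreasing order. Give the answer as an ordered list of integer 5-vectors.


Barcode: M ≅ I[1,2], I[1,3], I[3,3], I[4,5]. HN layers by μ_θ (3 steps, strictly decreasing):
  μ^(1)=1; μ^(2)=0; μ^(3)=-1/2

((0, 0, 2, 0, 0); (0, 0, 0, 1, 1); (2, 2, 0, 0, 0))


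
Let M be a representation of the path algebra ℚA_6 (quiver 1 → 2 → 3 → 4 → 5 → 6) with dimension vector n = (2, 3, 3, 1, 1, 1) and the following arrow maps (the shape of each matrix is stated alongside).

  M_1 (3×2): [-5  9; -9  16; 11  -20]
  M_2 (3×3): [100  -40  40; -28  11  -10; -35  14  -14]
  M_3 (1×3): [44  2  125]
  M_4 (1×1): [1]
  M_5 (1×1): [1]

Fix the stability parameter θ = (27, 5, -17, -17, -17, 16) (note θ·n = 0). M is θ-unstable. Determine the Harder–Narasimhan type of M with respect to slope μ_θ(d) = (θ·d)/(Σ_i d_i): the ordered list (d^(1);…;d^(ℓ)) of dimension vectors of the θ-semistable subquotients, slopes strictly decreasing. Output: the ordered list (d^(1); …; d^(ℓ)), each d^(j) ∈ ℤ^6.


Interval decomposition of M: I[1,3], I[1,6], I[2,2], I[3,3].
HN type (ℓ=4): μ^(1)=16; μ^(2)=5; μ^(3)=-19/5; μ^(4)=-17

((0, 0, 0, 0, 0, 1); (1, 2, 1, 0, 0, 0); (1, 1, 1, 1, 1, 0); (0, 0, 1, 0, 0, 0))


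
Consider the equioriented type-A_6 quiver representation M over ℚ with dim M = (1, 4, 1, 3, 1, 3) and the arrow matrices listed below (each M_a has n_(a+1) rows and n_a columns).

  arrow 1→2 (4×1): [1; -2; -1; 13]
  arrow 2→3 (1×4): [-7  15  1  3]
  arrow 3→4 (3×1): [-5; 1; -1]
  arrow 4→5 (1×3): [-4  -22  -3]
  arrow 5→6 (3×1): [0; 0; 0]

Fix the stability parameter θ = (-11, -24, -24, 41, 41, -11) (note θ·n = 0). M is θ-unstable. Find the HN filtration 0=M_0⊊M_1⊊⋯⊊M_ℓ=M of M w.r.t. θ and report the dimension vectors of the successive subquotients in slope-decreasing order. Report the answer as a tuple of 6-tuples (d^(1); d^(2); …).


Barcode: M ≅ I[1,5], I[2,2]^3, I[4,4]^2, I[6,6]^3. HN layers by μ_θ (4 steps, strictly decreasing):
  μ^(1)=41; μ^(2)=-11; μ^(3)=-59/3; μ^(4)=-24

((0, 0, 0, 3, 1, 0); (0, 0, 0, 0, 0, 3); (1, 1, 1, 0, 0, 0); (0, 3, 0, 0, 0, 0))


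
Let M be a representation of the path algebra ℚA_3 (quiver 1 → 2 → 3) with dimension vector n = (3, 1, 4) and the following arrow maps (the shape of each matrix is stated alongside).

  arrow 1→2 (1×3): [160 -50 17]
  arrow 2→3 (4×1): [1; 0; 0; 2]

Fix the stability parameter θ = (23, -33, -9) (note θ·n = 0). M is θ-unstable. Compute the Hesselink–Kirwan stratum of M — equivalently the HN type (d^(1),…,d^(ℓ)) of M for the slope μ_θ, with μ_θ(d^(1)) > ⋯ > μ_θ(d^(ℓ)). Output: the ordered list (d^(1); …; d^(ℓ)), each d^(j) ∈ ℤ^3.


Barcode: M ≅ I[1,1]^2, I[1,3], I[3,3]^3. HN layers by μ_θ (3 steps, strictly decreasing):
  μ^(1)=23; μ^(2)=-19/3; μ^(3)=-9

((2, 0, 0); (1, 1, 1); (0, 0, 3))


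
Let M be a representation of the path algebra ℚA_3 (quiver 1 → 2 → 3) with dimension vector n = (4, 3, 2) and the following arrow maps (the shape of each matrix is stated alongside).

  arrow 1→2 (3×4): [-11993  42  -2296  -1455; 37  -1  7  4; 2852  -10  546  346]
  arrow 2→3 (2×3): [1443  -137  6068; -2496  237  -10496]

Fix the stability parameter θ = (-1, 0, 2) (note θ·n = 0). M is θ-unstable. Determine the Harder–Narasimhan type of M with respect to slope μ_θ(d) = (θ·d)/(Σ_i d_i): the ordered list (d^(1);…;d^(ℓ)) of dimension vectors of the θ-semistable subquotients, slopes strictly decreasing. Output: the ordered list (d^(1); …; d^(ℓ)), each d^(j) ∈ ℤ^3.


Via rank(M_{q-1}∘⋯∘M_p): M ≅ I[1,1]^2, I[1,3]^2, I[2,2].
μ_θ-semistable layers: μ^(1)=2; μ^(2)=0; μ^(3)=-1

((0, 0, 2); (0, 3, 0); (4, 0, 0))


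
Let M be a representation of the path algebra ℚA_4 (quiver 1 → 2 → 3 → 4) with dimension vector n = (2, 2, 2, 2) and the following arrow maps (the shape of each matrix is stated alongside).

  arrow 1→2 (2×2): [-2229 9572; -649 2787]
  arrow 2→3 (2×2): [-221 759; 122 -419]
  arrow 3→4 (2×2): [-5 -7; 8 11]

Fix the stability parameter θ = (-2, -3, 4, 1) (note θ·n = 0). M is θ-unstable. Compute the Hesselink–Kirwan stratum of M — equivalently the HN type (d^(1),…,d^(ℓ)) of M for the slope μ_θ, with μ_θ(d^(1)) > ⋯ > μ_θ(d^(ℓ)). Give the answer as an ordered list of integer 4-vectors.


Via rank(M_{q-1}∘⋯∘M_p): M ≅ I[1,4]^2.
μ_θ-semistable layers: μ^(1)=5/2; μ^(2)=-5/2

((0, 0, 2, 2); (2, 2, 0, 0))


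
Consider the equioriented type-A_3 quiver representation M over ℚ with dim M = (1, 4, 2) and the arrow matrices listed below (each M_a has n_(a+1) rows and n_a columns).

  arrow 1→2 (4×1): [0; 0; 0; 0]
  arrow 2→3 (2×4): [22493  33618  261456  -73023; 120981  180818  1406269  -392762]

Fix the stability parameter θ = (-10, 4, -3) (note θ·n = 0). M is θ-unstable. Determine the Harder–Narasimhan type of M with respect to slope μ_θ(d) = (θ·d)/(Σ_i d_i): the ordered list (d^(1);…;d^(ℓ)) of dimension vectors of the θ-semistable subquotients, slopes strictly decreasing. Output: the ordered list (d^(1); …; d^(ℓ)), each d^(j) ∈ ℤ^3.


Interval decomposition of M: I[1,1], I[2,2]^2, I[2,3]^2.
HN type (ℓ=3): μ^(1)=4; μ^(2)=1/2; μ^(3)=-10

((0, 2, 0); (0, 2, 2); (1, 0, 0))


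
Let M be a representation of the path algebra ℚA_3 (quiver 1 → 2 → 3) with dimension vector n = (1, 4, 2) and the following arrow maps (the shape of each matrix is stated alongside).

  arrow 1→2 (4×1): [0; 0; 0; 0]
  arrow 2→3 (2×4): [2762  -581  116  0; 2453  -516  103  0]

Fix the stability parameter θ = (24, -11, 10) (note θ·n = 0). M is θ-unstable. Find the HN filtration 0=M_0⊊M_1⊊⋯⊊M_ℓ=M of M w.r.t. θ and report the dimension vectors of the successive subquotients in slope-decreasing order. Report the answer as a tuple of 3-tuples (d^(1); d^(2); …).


Via rank(M_{q-1}∘⋯∘M_p): M ≅ I[1,1], I[2,2]^2, I[2,3]^2.
μ_θ-semistable layers: μ^(1)=24; μ^(2)=10; μ^(3)=-11

((1, 0, 0); (0, 0, 2); (0, 4, 0))


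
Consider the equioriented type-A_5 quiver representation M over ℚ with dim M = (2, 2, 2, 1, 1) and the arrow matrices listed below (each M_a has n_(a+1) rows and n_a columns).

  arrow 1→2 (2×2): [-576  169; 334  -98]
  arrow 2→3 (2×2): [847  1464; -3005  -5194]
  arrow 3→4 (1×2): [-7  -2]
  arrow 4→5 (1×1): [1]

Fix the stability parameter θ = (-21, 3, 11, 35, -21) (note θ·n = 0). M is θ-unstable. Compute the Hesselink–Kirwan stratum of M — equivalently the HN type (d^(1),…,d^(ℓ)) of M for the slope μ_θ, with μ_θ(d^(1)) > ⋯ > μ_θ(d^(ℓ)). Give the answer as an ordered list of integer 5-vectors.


Via rank(M_{q-1}∘⋯∘M_p): M ≅ I[1,3], I[1,5].
μ_θ-semistable layers: μ^(1)=11; μ^(2)=25/3; μ^(3)=3; μ^(4)=-21

((0, 0, 1, 0, 0); (0, 0, 1, 1, 1); (0, 2, 0, 0, 0); (2, 0, 0, 0, 0))


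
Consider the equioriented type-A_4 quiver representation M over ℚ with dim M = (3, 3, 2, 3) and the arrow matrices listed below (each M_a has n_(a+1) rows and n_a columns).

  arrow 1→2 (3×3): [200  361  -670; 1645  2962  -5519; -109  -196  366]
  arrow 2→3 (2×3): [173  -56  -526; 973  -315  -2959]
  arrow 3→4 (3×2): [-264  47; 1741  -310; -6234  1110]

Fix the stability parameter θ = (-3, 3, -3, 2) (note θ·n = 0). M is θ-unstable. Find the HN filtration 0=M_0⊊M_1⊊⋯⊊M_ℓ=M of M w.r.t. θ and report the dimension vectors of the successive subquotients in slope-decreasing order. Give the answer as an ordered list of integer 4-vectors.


Interval decomposition of M: I[1,2], I[1,4]^2, I[4,4].
HN type (ℓ=4): μ^(1)=3; μ^(2)=2; μ^(3)=0; μ^(4)=-3

((0, 1, 0, 0); (0, 0, 0, 3); (0, 2, 2, 0); (3, 0, 0, 0))


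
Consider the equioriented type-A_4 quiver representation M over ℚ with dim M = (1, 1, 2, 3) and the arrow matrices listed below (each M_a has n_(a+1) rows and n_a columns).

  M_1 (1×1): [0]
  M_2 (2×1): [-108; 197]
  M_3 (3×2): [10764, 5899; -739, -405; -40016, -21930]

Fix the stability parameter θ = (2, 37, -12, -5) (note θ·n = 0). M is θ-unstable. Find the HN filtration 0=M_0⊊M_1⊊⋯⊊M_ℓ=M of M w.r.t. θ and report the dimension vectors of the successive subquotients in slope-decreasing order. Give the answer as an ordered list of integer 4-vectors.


Via rank(M_{q-1}∘⋯∘M_p): M ≅ I[1,1], I[2,4], I[3,4], I[4,4].
μ_θ-semistable layers: μ^(1)=20/3; μ^(2)=2; μ^(3)=-5; μ^(4)=-12

((0, 1, 1, 1); (1, 0, 0, 0); (0, 0, 0, 2); (0, 0, 1, 0))


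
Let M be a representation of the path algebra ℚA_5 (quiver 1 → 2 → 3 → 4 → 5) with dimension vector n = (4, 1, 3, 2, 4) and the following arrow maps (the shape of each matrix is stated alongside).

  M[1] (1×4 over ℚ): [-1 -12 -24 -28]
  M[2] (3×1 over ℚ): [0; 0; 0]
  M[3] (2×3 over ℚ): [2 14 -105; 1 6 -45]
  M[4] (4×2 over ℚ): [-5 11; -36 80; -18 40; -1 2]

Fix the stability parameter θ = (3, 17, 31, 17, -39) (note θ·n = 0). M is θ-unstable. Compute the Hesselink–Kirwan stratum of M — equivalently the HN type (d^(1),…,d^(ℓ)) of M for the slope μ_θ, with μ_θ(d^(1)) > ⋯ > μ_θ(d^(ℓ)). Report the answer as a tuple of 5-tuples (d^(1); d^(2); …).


Interval decomposition of M: I[1,1]^3, I[1,2], I[3,3], I[3,5]^2, I[5,5]^2.
HN type (ℓ=4): μ^(1)=31; μ^(2)=17; μ^(3)=3; μ^(4)=-39

((0, 0, 1, 0, 0); (0, 1, 0, 0, 0); (4, 0, 2, 2, 2); (0, 0, 0, 0, 2))


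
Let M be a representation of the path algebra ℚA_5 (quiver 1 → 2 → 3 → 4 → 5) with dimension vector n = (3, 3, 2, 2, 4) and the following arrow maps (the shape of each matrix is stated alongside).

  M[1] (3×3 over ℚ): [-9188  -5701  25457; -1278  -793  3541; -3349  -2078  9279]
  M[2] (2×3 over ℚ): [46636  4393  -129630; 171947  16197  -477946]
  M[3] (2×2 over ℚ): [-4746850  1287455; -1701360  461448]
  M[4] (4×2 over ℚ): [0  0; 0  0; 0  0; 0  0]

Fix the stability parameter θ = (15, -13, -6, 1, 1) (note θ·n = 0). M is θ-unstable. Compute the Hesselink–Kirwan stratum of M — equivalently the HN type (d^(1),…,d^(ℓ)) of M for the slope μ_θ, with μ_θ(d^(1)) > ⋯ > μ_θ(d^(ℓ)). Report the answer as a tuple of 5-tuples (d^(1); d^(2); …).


Interval decomposition of M: I[1,2], I[1,3], I[1,4], I[4,4], I[5,5]^4.
HN type (ℓ=2): μ^(1)=1; μ^(2)=-4/3

((1, 1, 0, 2, 4); (2, 2, 2, 0, 0))


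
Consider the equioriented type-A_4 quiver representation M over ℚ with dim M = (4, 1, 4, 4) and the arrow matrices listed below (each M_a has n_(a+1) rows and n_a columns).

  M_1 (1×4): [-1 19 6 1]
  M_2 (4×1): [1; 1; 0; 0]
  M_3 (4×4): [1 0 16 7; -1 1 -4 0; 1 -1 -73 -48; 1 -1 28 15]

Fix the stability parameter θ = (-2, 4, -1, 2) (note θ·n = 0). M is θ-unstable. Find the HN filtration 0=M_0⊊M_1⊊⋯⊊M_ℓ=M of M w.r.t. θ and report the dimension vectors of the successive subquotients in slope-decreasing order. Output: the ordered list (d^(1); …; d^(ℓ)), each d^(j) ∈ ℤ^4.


Barcode: M ≅ I[1,1]^3, I[1,4], I[3,4]^3. HN layers by μ_θ (4 steps, strictly decreasing):
  μ^(1)=2; μ^(2)=3/2; μ^(3)=-1; μ^(4)=-2

((0, 0, 0, 4); (0, 1, 1, 0); (0, 0, 3, 0); (4, 0, 0, 0))


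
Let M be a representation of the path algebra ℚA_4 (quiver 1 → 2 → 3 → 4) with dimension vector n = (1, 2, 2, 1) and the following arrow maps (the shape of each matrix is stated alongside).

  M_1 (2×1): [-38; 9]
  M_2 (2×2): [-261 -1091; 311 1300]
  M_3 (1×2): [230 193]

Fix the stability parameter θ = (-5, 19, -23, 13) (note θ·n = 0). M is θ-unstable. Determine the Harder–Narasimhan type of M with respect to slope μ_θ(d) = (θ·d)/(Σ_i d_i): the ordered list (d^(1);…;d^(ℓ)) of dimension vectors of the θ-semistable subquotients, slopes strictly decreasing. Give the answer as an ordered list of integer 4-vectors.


Interval decomposition of M: I[1,4], I[2,3].
HN type (ℓ=3): μ^(1)=13; μ^(2)=-2; μ^(3)=-5

((0, 0, 0, 1); (0, 2, 2, 0); (1, 0, 0, 0))


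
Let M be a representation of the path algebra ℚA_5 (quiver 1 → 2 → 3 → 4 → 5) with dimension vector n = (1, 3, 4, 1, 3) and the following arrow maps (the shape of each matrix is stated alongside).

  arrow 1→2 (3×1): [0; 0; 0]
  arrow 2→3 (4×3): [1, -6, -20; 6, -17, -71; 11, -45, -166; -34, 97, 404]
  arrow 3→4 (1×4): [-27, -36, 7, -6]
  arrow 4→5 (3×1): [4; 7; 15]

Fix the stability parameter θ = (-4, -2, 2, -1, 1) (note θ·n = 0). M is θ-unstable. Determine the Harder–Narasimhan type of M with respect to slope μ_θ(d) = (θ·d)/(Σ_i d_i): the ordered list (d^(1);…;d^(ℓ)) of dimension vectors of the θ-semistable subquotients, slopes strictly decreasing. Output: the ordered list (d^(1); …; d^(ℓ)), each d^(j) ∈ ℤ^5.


Interval decomposition of M: I[1,1], I[2,3]^2, I[2,5], I[3,3], I[5,5]^2.
HN type (ℓ=5): μ^(1)=2; μ^(2)=1; μ^(3)=1/2; μ^(4)=-2; μ^(5)=-4

((0, 0, 3, 0, 0); (0, 0, 0, 0, 3); (0, 0, 1, 1, 0); (0, 3, 0, 0, 0); (1, 0, 0, 0, 0))


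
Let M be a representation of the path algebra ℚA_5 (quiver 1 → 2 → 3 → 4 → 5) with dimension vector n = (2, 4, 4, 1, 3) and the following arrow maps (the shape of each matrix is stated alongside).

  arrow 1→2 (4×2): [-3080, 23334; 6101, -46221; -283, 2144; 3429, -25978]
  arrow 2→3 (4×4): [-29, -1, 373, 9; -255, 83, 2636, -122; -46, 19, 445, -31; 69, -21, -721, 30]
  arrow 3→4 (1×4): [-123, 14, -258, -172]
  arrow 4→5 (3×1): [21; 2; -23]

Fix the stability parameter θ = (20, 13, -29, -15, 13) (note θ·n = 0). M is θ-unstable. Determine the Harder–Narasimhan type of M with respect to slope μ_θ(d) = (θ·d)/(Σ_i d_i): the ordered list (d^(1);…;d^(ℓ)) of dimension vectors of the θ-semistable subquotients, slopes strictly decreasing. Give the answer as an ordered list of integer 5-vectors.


Interval decomposition of M: I[1,3], I[1,5], I[2,3]^2, I[5,5]^2.
HN type (ℓ=4): μ^(1)=13; μ^(2)=4/3; μ^(3)=-11/4; μ^(4)=-8

((0, 0, 0, 0, 3); (1, 1, 1, 0, 0); (1, 1, 1, 1, 0); (0, 2, 2, 0, 0))


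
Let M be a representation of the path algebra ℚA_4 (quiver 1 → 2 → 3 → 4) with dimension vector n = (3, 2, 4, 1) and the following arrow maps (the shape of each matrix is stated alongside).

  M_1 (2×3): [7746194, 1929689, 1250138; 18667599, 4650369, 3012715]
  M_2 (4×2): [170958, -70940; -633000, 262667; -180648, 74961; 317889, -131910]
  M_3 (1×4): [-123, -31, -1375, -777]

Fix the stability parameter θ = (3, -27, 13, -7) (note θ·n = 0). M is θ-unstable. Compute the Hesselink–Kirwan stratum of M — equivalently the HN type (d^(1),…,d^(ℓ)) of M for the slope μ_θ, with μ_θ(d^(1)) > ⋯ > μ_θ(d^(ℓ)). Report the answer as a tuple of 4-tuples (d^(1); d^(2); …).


Barcode: M ≅ I[1,1], I[1,3], I[1,4], I[3,3]^2. HN layers by μ_θ (3 steps, strictly decreasing):
  μ^(1)=13; μ^(2)=3; μ^(3)=-12

((0, 0, 3, 0); (1, 0, 1, 1); (2, 2, 0, 0))


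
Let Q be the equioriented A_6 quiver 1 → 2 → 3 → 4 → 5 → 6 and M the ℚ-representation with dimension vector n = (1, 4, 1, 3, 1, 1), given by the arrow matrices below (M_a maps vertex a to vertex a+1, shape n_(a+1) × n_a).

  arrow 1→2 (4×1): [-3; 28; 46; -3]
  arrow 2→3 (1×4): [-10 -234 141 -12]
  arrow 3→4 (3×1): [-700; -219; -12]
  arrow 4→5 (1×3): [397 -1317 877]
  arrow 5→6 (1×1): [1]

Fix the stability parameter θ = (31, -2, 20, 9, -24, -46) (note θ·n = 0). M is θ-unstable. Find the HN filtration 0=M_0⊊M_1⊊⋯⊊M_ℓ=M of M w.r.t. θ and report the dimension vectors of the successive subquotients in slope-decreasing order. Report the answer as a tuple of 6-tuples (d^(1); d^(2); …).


Barcode: M ≅ I[1,2], I[2,2]^2, I[2,6], I[4,4]^2. HN layers by μ_θ (4 steps, strictly decreasing):
  μ^(1)=29/2; μ^(2)=9; μ^(3)=-2; μ^(4)=-43/5

((1, 1, 0, 0, 0, 0); (0, 0, 0, 2, 0, 0); (0, 2, 0, 0, 0, 0); (0, 1, 1, 1, 1, 1))


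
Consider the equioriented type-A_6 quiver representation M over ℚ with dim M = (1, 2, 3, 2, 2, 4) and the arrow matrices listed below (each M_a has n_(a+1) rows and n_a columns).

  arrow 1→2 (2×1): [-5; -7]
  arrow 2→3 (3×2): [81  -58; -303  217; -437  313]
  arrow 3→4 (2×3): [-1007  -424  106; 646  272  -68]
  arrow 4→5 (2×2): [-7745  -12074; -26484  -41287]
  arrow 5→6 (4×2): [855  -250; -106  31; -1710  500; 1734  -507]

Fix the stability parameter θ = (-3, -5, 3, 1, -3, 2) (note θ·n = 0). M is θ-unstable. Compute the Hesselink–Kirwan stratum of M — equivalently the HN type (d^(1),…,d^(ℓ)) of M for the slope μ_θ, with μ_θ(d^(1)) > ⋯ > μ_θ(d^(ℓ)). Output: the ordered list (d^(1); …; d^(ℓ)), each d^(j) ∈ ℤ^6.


Via rank(M_{q-1}∘⋯∘M_p): M ≅ I[1,6], I[2,3], I[3,3], I[4,6], I[6,6]^2.
μ_θ-semistable layers: μ^(1)=3; μ^(2)=2; μ^(3)=1/3; μ^(4)=-1; μ^(5)=-4; μ^(6)=-5

((0, 0, 2, 0, 0, 0); (0, 0, 0, 0, 0, 4); (0, 0, 1, 1, 1, 0); (0, 0, 0, 1, 1, 0); (1, 1, 0, 0, 0, 0); (0, 1, 0, 0, 0, 0))


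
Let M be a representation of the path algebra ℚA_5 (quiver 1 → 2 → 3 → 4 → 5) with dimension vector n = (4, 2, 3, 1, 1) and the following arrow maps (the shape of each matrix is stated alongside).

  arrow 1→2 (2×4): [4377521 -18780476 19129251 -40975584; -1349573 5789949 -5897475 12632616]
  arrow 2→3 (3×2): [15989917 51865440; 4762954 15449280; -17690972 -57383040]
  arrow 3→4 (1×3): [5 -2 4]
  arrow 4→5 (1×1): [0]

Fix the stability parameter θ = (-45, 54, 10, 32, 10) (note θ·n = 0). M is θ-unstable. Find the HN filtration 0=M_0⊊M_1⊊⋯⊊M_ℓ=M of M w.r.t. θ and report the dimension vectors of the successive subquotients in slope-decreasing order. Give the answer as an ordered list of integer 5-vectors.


Barcode: M ≅ I[1,1]^2, I[1,2], I[1,4], I[3,3]^2, I[5,5]. HN layers by μ_θ (4 steps, strictly decreasing):
  μ^(1)=54; μ^(2)=32; μ^(3)=10; μ^(4)=-45

((0, 1, 0, 0, 0); (0, 1, 1, 1, 0); (0, 0, 2, 0, 1); (4, 0, 0, 0, 0))


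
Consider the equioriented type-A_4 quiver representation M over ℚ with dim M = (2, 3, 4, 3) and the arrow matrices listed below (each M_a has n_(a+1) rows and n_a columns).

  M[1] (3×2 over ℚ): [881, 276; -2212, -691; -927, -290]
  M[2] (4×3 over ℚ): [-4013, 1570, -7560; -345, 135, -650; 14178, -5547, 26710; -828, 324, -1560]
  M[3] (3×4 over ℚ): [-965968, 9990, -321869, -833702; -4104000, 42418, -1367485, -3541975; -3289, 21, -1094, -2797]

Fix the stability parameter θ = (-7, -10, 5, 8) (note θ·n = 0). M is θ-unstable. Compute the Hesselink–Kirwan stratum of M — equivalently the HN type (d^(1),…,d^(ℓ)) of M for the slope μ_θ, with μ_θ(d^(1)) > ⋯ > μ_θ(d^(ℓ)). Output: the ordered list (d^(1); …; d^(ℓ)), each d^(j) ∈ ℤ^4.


Interval decomposition of M: I[1,3], I[1,4], I[2,2], I[3,4]^2.
HN type (ℓ=4): μ^(1)=8; μ^(2)=5; μ^(3)=-17/2; μ^(4)=-10

((0, 0, 0, 3); (0, 0, 4, 0); (2, 2, 0, 0); (0, 1, 0, 0))


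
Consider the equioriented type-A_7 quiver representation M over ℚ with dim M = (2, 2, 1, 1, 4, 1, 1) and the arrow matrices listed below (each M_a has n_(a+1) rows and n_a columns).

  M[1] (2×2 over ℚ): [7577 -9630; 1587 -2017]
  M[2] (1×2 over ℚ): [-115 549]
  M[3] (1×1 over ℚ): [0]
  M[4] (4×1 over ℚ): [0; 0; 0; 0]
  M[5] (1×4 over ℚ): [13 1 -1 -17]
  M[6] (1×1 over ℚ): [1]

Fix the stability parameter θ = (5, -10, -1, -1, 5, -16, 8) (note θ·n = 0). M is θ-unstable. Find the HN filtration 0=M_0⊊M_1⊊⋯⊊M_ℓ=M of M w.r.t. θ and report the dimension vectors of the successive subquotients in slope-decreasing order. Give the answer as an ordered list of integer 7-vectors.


Interval decomposition of M: I[1,2], I[1,3], I[4,4], I[5,5]^3, I[5,7].
HN type (ℓ=5): μ^(1)=8; μ^(2)=5; μ^(3)=-1; μ^(4)=-5/2; μ^(5)=-11/2

((0, 0, 0, 0, 0, 0, 1); (0, 0, 0, 0, 3, 0, 0); (0, 0, 1, 1, 0, 0, 0); (2, 2, 0, 0, 0, 0, 0); (0, 0, 0, 0, 1, 1, 0))


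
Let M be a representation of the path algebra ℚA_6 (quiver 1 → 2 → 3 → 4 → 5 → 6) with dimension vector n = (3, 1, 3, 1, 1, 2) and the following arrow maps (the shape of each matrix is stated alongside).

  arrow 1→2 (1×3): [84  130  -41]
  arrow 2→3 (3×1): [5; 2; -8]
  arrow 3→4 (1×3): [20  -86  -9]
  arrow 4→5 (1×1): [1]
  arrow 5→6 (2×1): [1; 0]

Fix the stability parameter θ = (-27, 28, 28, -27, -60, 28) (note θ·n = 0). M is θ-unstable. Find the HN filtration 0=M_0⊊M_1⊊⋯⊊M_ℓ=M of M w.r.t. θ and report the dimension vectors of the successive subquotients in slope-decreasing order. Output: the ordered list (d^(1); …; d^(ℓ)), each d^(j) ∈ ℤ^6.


Barcode: M ≅ I[1,1]^2, I[1,3], I[3,3], I[3,6], I[6,6]. HN layers by μ_θ (3 steps, strictly decreasing):
  μ^(1)=28; μ^(2)=-59/3; μ^(3)=-27

((0, 1, 2, 0, 0, 2); (0, 0, 1, 1, 1, 0); (3, 0, 0, 0, 0, 0))


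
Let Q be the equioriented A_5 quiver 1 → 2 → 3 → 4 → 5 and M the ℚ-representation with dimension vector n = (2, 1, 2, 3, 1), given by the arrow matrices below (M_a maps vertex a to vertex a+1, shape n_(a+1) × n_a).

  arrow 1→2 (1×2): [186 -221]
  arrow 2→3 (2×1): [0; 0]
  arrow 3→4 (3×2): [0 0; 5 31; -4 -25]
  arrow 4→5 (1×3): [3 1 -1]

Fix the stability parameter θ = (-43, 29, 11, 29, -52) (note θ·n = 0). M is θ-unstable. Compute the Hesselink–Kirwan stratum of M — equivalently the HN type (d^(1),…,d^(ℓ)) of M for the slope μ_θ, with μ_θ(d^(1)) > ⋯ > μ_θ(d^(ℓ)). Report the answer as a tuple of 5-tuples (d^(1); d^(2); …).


Barcode: M ≅ I[1,1], I[1,2], I[3,4], I[3,5], I[4,4]. HN layers by μ_θ (4 steps, strictly decreasing):
  μ^(1)=29; μ^(2)=11; μ^(3)=-4; μ^(4)=-43

((0, 1, 0, 2, 0); (0, 0, 1, 0, 0); (0, 0, 1, 1, 1); (2, 0, 0, 0, 0))


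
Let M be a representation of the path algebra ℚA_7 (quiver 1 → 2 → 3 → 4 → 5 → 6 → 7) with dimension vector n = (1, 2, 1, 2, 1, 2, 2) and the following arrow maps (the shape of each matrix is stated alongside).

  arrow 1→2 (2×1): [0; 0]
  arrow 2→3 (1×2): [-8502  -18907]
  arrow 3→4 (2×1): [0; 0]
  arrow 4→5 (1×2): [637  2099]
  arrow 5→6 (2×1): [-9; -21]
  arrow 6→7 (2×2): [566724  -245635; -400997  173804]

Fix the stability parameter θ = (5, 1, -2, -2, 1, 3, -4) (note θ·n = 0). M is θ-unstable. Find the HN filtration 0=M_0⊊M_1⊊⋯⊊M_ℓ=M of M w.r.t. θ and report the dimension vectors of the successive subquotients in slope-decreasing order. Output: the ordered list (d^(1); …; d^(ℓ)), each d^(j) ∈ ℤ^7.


Barcode: M ≅ I[1,1], I[2,2], I[2,3], I[4,4], I[4,7], I[6,7]. HN layers by μ_θ (5 steps, strictly decreasing):
  μ^(1)=5; μ^(2)=1; μ^(3)=0; μ^(4)=-1/2; μ^(5)=-2

((1, 0, 0, 0, 0, 0, 0); (0, 1, 0, 0, 0, 0, 0); (0, 0, 0, 0, 1, 1, 1); (0, 1, 1, 0, 0, 1, 1); (0, 0, 0, 2, 0, 0, 0))


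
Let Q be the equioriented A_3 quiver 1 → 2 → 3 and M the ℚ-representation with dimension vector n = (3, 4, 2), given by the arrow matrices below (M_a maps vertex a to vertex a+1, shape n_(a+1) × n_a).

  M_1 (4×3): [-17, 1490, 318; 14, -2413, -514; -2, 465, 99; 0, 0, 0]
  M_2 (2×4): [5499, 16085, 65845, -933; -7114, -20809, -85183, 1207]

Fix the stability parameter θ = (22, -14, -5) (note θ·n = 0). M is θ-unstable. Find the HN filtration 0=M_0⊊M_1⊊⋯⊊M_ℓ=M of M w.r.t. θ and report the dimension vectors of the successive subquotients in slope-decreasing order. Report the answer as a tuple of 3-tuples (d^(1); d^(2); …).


Via rank(M_{q-1}∘⋯∘M_p): M ≅ I[1,2], I[1,3]^2, I[2,2].
μ_θ-semistable layers: μ^(1)=4; μ^(2)=1; μ^(3)=-14

((1, 1, 0); (2, 2, 2); (0, 1, 0))


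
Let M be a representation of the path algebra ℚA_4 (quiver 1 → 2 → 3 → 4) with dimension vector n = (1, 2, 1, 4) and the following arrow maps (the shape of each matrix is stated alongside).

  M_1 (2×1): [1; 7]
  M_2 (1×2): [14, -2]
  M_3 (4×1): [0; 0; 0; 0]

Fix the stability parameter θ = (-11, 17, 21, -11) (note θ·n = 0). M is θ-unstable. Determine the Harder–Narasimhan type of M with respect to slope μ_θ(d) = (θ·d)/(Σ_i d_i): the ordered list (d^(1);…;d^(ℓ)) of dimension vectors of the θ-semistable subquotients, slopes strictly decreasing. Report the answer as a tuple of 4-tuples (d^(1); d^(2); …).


Via rank(M_{q-1}∘⋯∘M_p): M ≅ I[1,2], I[2,3], I[4,4]^4.
μ_θ-semistable layers: μ^(1)=21; μ^(2)=17; μ^(3)=-11

((0, 0, 1, 0); (0, 2, 0, 0); (1, 0, 0, 4))


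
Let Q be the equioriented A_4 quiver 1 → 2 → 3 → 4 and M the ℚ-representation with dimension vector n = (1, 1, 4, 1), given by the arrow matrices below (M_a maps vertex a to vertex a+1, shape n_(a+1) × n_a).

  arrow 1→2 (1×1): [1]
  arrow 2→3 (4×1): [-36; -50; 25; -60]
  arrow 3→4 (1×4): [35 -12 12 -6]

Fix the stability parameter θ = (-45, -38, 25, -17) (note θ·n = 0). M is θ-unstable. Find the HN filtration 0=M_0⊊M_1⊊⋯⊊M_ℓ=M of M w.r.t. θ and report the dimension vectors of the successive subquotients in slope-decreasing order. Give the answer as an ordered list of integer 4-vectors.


Barcode: M ≅ I[1,3], I[3,3]^2, I[3,4]. HN layers by μ_θ (4 steps, strictly decreasing):
  μ^(1)=25; μ^(2)=4; μ^(3)=-38; μ^(4)=-45

((0, 0, 3, 0); (0, 0, 1, 1); (0, 1, 0, 0); (1, 0, 0, 0))


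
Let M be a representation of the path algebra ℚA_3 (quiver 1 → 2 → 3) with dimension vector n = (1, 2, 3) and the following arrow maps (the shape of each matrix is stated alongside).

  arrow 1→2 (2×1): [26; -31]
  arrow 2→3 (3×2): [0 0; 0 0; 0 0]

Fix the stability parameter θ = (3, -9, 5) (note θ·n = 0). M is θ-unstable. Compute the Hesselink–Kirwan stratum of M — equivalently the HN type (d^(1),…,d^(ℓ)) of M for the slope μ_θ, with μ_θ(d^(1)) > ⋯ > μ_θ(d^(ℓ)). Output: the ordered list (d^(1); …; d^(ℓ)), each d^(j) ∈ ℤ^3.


Interval decomposition of M: I[1,2], I[2,2], I[3,3]^3.
HN type (ℓ=3): μ^(1)=5; μ^(2)=-3; μ^(3)=-9

((0, 0, 3); (1, 1, 0); (0, 1, 0))


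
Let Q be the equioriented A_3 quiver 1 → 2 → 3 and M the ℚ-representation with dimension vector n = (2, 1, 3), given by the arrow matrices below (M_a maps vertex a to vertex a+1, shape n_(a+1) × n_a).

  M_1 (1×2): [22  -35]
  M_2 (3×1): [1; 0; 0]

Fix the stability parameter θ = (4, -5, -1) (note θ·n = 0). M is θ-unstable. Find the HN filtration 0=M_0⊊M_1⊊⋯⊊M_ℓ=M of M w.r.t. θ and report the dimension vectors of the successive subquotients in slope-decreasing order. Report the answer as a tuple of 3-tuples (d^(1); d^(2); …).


Interval decomposition of M: I[1,1], I[1,3], I[3,3]^2.
HN type (ℓ=3): μ^(1)=4; μ^(2)=-2/3; μ^(3)=-1

((1, 0, 0); (1, 1, 1); (0, 0, 2))


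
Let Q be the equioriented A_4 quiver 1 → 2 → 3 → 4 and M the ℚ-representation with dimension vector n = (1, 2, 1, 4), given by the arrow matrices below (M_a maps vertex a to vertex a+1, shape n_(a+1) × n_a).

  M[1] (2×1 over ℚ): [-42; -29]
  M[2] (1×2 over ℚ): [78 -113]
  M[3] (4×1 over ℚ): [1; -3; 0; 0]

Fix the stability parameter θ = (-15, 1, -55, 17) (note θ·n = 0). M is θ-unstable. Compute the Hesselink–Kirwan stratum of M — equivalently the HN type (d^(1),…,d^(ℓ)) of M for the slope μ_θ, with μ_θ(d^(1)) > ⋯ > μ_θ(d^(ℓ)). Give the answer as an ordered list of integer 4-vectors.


Barcode: M ≅ I[1,4], I[2,2], I[4,4]^3. HN layers by μ_θ (3 steps, strictly decreasing):
  μ^(1)=17; μ^(2)=1; μ^(3)=-23

((0, 0, 0, 4); (0, 1, 0, 0); (1, 1, 1, 0))


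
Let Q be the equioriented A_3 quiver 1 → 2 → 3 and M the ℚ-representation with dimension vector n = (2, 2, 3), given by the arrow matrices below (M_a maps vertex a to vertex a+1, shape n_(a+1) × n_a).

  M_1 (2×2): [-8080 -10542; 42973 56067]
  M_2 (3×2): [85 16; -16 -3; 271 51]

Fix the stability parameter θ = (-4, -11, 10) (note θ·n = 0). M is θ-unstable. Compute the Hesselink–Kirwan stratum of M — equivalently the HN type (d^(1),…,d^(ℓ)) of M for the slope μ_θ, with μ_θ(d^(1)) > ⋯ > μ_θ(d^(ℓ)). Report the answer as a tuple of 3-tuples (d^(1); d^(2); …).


Barcode: M ≅ I[1,3]^2, I[3,3]. HN layers by μ_θ (2 steps, strictly decreasing):
  μ^(1)=10; μ^(2)=-15/2

((0, 0, 3); (2, 2, 0))


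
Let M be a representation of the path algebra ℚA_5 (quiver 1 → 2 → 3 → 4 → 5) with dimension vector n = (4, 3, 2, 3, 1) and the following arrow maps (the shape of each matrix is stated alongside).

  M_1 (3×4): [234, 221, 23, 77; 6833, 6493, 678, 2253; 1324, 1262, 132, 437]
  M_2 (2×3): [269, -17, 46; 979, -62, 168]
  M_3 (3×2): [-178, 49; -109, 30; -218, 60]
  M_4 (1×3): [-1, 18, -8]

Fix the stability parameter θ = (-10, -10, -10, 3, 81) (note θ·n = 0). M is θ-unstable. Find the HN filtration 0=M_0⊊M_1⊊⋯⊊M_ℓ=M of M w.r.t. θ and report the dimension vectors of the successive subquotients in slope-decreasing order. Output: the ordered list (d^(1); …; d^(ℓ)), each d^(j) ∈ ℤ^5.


Via rank(M_{q-1}∘⋯∘M_p): M ≅ I[1,1], I[1,2], I[1,4], I[1,5], I[4,4].
μ_θ-semistable layers: μ^(1)=81; μ^(2)=3; μ^(3)=-10

((0, 0, 0, 0, 1); (0, 0, 0, 3, 0); (4, 3, 2, 0, 0))


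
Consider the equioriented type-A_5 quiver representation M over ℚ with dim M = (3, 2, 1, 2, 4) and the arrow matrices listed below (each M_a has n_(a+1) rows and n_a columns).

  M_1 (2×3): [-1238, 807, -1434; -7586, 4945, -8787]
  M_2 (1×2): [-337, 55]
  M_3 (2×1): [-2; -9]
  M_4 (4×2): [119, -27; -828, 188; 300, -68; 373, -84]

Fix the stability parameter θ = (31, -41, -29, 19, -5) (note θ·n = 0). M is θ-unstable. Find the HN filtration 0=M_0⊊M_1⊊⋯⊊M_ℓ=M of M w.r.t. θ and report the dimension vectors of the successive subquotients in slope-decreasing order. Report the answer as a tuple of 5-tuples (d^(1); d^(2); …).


Interval decomposition of M: I[1,1], I[1,2], I[1,5], I[4,5], I[5,5]^2.
HN type (ℓ=4): μ^(1)=31; μ^(2)=7; μ^(3)=-5; μ^(4)=-13

((1, 0, 0, 0, 0); (0, 0, 0, 2, 2); (1, 1, 0, 0, 2); (1, 1, 1, 0, 0))


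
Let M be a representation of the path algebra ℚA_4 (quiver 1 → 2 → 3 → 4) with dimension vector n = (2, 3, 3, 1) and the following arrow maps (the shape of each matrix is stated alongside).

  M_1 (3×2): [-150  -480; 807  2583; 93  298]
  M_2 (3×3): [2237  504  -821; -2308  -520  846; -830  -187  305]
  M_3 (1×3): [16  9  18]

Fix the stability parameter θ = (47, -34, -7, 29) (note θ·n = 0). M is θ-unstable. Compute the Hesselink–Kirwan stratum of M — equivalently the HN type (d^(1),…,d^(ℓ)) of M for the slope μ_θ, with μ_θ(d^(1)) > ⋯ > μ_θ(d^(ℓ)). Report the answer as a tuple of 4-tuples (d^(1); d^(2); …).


Interval decomposition of M: I[1,3], I[1,4], I[2,3].
HN type (ℓ=4): μ^(1)=29; μ^(2)=2; μ^(3)=-7; μ^(4)=-34

((0, 0, 0, 1); (2, 2, 2, 0); (0, 0, 1, 0); (0, 1, 0, 0))


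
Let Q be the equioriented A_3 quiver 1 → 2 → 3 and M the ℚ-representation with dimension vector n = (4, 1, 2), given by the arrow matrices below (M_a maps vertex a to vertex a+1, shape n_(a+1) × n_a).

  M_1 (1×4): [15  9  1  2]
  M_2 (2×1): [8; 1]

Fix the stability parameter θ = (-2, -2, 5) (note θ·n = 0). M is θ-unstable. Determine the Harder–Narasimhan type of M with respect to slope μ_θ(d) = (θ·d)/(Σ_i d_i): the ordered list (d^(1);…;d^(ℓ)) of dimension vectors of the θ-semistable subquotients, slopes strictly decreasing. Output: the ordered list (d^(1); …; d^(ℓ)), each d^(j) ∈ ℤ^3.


Barcode: M ≅ I[1,1]^3, I[1,3], I[3,3]. HN layers by μ_θ (2 steps, strictly decreasing):
  μ^(1)=5; μ^(2)=-2

((0, 0, 2); (4, 1, 0))


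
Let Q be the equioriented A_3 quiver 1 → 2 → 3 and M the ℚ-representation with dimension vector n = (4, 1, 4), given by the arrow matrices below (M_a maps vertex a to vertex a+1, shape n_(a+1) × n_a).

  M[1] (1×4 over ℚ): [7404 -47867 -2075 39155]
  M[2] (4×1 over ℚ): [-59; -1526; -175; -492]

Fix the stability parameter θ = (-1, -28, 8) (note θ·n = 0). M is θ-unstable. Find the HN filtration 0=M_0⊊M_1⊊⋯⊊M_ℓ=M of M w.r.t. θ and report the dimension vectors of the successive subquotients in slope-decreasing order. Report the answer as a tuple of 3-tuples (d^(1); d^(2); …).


Interval decomposition of M: I[1,1]^3, I[1,3], I[3,3]^3.
HN type (ℓ=3): μ^(1)=8; μ^(2)=-1; μ^(3)=-29/2

((0, 0, 4); (3, 0, 0); (1, 1, 0))


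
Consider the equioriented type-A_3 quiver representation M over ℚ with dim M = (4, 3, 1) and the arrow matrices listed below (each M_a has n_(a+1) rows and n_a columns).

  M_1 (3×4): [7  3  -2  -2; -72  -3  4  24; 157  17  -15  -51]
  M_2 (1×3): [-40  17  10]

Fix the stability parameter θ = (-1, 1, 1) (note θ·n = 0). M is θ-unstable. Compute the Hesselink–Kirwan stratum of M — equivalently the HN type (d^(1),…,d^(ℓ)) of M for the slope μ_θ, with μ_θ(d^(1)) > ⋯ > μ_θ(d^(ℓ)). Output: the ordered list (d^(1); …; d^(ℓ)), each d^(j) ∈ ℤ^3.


Barcode: M ≅ I[1,1], I[1,2]^2, I[1,3]. HN layers by μ_θ (2 steps, strictly decreasing):
  μ^(1)=1; μ^(2)=-1

((0, 3, 1); (4, 0, 0))


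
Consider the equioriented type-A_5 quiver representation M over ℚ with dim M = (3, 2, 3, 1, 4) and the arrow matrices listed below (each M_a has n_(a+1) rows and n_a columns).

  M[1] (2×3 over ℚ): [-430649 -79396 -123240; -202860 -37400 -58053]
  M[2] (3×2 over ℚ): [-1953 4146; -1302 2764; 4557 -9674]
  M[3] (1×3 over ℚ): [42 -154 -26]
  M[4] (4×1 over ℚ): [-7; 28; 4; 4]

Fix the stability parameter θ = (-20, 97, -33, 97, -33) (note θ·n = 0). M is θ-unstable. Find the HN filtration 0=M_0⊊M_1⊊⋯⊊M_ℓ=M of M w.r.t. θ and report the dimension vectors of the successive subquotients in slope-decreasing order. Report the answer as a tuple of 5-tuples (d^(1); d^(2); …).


Barcode: M ≅ I[1,1], I[1,2], I[1,3], I[3,3], I[3,5], I[5,5]^3. HN layers by μ_θ (4 steps, strictly decreasing):
  μ^(1)=97; μ^(2)=32; μ^(3)=-20; μ^(4)=-33

((0, 1, 0, 0, 0); (0, 1, 1, 1, 1); (3, 0, 0, 0, 0); (0, 0, 2, 0, 3))


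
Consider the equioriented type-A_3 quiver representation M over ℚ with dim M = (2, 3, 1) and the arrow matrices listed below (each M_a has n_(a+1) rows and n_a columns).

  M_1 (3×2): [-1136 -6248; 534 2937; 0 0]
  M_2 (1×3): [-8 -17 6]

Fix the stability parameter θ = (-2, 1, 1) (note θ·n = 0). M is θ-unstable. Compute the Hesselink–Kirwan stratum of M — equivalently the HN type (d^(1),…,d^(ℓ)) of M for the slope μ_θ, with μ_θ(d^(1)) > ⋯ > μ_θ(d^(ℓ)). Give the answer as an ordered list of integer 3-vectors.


Barcode: M ≅ I[1,1], I[1,3], I[2,2]^2. HN layers by μ_θ (2 steps, strictly decreasing):
  μ^(1)=1; μ^(2)=-2

((0, 3, 1); (2, 0, 0))


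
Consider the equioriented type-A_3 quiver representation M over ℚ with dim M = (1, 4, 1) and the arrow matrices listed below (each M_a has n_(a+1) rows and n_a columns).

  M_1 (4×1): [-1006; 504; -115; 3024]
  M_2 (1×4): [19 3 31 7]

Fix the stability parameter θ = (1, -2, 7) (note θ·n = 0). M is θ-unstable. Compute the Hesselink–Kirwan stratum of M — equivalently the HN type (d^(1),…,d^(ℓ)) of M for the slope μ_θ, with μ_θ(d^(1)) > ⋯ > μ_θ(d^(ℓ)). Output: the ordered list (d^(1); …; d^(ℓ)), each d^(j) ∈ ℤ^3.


Interval decomposition of M: I[1,3], I[2,2]^3.
HN type (ℓ=3): μ^(1)=7; μ^(2)=-1/2; μ^(3)=-2

((0, 0, 1); (1, 1, 0); (0, 3, 0))
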